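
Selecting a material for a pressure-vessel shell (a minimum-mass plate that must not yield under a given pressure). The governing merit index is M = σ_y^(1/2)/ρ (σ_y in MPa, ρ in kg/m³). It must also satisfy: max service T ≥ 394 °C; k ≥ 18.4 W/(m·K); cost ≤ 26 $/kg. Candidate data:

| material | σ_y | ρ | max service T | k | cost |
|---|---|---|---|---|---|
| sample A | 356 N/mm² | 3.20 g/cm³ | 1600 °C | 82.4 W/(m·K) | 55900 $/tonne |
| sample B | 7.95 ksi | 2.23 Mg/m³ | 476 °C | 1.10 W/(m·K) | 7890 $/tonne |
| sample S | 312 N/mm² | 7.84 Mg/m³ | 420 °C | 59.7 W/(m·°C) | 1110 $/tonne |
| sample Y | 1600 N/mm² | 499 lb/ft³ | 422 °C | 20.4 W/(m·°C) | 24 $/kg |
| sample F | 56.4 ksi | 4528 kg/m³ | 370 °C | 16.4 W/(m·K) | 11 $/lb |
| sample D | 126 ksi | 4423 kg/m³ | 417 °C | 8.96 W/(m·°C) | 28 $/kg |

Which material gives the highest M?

sample Y

Screen on constraints: max service T ≥ 394 °C; k ≥ 18.4 W/(m·K); cost ≤ 26 $/kg. Survivors: sample S, sample Y.
In SI units:
  sample S: σ_y = 312.0 MPa, ρ = 7840 kg/m³
  sample Y: σ_y = 1600 MPa, ρ = 7993 kg/m³
  sample Y: M = 5.00×10⁻³
  sample S: M = 2.25×10⁻³
Sample Y ranks first.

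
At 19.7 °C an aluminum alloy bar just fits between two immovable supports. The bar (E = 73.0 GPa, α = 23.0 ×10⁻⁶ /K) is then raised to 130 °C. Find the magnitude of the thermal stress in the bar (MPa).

ΔT = 110.3 K. Constrained thermal stress σ = E·α·ΔT = 73.00×10³ MPa × 23.0×10⁻⁶ × 110.3 = 185 MPa (compressive).

185 MPa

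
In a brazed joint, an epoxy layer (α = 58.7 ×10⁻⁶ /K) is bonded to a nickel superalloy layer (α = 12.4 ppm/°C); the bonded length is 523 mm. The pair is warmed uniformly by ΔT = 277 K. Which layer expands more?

α(epoxy) = 58.7×10⁻⁶/K vs α(nickel superalloy) = 12.4×10⁻⁶/K.
Higher α expands more for the same ΔT: epoxy.

epoxy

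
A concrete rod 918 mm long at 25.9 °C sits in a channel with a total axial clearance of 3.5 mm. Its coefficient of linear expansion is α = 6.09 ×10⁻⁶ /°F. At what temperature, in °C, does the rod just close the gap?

374 °C

α = 6.09×10⁻⁶/°F × 9/5 = 11.0×10⁻⁶/K.
α·L₀·ΔT = 3.5 mm ⇒ ΔT = 3.5 / (11.0×10⁻⁶ × 918.0) = 347.8 K.
T = 25.9 + 347.8 = 373.7 °C.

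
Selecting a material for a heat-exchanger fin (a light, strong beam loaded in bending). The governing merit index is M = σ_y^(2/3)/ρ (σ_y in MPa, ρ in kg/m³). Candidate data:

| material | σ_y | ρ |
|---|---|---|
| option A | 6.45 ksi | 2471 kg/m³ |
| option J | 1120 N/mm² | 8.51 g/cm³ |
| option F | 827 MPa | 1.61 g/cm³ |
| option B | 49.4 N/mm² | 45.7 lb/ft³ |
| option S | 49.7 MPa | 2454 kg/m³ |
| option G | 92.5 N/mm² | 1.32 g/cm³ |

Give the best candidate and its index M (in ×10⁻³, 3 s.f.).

option F, M = 54.7×10⁻³

Putting every candidate on a common basis:
  option A: σ_y = 44.47 MPa, ρ = 2471 kg/m³
  option J: σ_y = 1120 MPa, ρ = 8510 kg/m³
  option F: σ_y = 827.0 MPa, ρ = 1610 kg/m³
  option B: σ_y = 49.40 MPa, ρ = 732.0 kg/m³
  option S: σ_y = 49.70 MPa, ρ = 2454 kg/m³
  option G: σ_y = 92.50 MPa, ρ = 1320 kg/m³
  option F: M = 54.7×10⁻³
  option B: M = 18.4×10⁻³
  option G: M = 15.5×10⁻³
  option J: M = 12.7×10⁻³
  option S: M = 5.51×10⁻³
  option A: M = 5.08×10⁻³
The maximum is for option F.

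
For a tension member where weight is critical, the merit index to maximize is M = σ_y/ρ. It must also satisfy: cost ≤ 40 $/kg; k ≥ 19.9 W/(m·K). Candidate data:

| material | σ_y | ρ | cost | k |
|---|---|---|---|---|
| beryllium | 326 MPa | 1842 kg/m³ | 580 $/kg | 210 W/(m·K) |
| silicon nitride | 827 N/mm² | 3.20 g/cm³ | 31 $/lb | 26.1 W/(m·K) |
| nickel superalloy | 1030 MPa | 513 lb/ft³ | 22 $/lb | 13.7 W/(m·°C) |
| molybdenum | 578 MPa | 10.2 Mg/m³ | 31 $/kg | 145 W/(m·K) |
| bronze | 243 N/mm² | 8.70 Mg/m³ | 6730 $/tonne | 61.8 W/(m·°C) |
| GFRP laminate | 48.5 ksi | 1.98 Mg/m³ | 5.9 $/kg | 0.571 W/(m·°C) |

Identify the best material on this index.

Screen on constraints: cost ≤ 40 $/kg; k ≥ 19.9 W/(m·K). Survivors: molybdenum, bronze.
Normalizing units and computing the index:
  molybdenum: σ_y = 578.0 MPa, ρ = 10200 kg/m³
  bronze: σ_y = 243.0 MPa, ρ = 8700 kg/m³
  molybdenum: M = 56.7 kN·m/kg
  bronze: M = 27.9 kN·m/kg
Molybdenum ranks first.

molybdenum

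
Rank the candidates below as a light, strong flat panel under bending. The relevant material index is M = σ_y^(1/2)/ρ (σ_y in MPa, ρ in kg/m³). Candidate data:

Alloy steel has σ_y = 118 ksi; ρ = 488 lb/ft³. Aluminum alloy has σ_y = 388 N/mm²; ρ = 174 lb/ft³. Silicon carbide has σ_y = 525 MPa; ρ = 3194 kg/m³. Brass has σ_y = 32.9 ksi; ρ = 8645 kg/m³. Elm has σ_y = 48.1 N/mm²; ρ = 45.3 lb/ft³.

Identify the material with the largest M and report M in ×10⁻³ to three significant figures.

elm, M = 9.56×10⁻³

Normalizing units and computing the index:
  alloy steel: σ_y = 813.6 MPa, ρ = 7817 kg/m³
  aluminum alloy: σ_y = 388.0 MPa, ρ = 2787 kg/m³
  silicon carbide: σ_y = 525.0 MPa, ρ = 3194 kg/m³
  brass: σ_y = 226.8 MPa, ρ = 8645 kg/m³
  elm: σ_y = 48.10 MPa, ρ = 725.6 kg/m³
  elm: M = 9.56×10⁻³
  silicon carbide: M = 7.17×10⁻³
  aluminum alloy: M = 7.07×10⁻³
  alloy steel: M = 3.65×10⁻³
  brass: M = 1.74×10⁻³
Elm ranks first.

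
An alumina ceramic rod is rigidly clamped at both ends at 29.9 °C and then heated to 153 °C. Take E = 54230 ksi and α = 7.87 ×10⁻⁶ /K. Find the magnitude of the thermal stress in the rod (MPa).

362 MPa

E = 54230 ksi = 373.9 GPa.
ΔT = 123.1 K. Constrained thermal stress σ = E·α·ΔT = 373.9×10³ MPa × 7.87×10⁻⁶ × 123.1 = 362 MPa (compressive).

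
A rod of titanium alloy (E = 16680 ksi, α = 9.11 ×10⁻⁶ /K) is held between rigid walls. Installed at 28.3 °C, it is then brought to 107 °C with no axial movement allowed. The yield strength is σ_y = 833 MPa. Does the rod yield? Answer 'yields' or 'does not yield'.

does not yield

E = 16680 ksi = 115.0 GPa.
ΔT = 78.70 K. Constrained thermal stress σ = E·α·ΔT = 115.0×10³ MPa × 9.11×10⁻⁶ × 78.70 = 82.5 MPa (compressive).
Compare to σ_y = 833 MPa: σ < σ_y, so it does not yield.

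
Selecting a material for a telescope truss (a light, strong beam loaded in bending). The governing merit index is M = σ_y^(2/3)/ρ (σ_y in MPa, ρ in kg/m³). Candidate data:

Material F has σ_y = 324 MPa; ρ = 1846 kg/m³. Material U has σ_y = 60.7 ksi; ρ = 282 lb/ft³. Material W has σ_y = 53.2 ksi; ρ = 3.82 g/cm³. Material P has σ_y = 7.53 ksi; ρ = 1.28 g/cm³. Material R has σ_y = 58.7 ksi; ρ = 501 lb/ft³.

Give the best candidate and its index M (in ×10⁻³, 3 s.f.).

Normalizing units and computing the index:
  material F: σ_y = 324.0 MPa, ρ = 1846 kg/m³
  material U: σ_y = 418.5 MPa, ρ = 4517 kg/m³
  material W: σ_y = 366.8 MPa, ρ = 3820 kg/m³
  material P: σ_y = 51.92 MPa, ρ = 1280 kg/m³
  material R: σ_y = 404.7 MPa, ρ = 8025 kg/m³
  material F: M = 25.6×10⁻³
  material W: M = 13.4×10⁻³
  material U: M = 12.4×10⁻³
  material P: M = 10.9×10⁻³
  material R: M = 6.82×10⁻³
Highest index: material F.

material F, M = 25.6×10⁻³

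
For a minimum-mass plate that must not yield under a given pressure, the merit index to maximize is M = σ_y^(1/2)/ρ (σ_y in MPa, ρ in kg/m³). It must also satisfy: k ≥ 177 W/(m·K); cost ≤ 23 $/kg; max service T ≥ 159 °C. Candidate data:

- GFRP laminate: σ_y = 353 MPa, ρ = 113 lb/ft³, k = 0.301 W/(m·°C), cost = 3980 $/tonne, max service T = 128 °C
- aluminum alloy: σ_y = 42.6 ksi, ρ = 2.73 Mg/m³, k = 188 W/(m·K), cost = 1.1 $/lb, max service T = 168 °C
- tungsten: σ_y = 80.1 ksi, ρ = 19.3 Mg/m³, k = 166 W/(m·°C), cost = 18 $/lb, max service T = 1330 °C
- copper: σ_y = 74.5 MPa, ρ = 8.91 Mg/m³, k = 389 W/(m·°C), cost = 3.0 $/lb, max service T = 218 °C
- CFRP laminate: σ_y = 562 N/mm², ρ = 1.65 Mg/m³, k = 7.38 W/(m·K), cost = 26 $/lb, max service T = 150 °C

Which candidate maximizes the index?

Screen on constraints: k ≥ 177 W/(m·K); cost ≤ 23 $/kg; max service T ≥ 159 °C. Survivors: aluminum alloy, copper.
Putting every candidate on a common basis:
  aluminum alloy: σ_y = 293.7 MPa, ρ = 2730 kg/m³
  copper: σ_y = 74.50 MPa, ρ = 8910 kg/m³
  aluminum alloy: M = 6.28×10⁻³
  copper: M = 0.969×10⁻³
Highest index: aluminum alloy.

aluminum alloy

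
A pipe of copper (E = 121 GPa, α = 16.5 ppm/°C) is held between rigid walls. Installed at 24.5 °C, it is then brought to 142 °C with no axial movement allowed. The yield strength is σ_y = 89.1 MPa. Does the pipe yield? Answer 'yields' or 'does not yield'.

ΔT = 117.5 K. Constrained thermal stress σ = E·α·ΔT = 121.0×10³ MPa × 16.5×10⁻⁶ × 117.5 = 235 MPa (compressive).
Compare to σ_y = 89.1 MPa: σ ≥ σ_y, so it yields.

yields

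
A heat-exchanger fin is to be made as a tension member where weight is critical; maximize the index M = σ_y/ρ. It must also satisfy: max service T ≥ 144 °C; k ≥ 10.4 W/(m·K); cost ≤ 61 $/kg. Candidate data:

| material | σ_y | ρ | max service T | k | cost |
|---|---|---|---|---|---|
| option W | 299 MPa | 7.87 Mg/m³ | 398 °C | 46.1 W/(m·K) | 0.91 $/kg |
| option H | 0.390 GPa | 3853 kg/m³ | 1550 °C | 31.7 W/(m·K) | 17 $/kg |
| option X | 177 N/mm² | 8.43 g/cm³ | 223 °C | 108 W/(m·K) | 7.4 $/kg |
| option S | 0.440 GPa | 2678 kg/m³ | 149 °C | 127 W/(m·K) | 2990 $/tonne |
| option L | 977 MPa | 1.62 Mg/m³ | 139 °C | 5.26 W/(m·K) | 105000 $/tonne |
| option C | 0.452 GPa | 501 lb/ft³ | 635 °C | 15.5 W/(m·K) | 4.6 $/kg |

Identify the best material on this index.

Screen on constraints: max service T ≥ 144 °C; k ≥ 10.4 W/(m·K); cost ≤ 61 $/kg. Survivors: option W, option H, option X, option S, option C.
Putting every candidate on a common basis:
  option W: σ_y = 299.0 MPa, ρ = 7870 kg/m³
  option H: σ_y = 390.0 MPa, ρ = 3853 kg/m³
  option X: σ_y = 177.0 MPa, ρ = 8430 kg/m³
  option S: σ_y = 440.0 MPa, ρ = 2678 kg/m³
  option C: σ_y = 452.0 MPa, ρ = 8025 kg/m³
  option S: M = 164 kN·m/kg
  option H: M = 101 kN·m/kg
  option C: M = 56.3 kN·m/kg
  option W: M = 38.0 kN·m/kg
  option X: M = 21.0 kN·m/kg
The maximum is for option S.

option S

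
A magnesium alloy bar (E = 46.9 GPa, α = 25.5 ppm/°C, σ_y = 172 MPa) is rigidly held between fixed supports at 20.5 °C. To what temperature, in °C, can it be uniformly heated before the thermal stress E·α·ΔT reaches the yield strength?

164 °C

E·α·ΔT = 172.0 MPa ⇒ ΔT = 172.0 / (46.90×10³ × 25.5×10⁻⁶) = 143.8 K.
T = 20.5 + 143.8 = 164.3 °C.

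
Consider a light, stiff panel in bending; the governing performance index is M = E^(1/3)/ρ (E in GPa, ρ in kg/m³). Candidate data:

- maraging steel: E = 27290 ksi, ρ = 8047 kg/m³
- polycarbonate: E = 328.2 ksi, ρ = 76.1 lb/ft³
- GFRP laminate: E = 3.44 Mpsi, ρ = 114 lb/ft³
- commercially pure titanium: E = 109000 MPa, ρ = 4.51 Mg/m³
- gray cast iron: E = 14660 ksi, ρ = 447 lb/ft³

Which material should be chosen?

Putting every candidate on a common basis:
  maraging steel: E = 188.2 GPa, ρ = 8047 kg/m³
  polycarbonate: E = 2.263 GPa, ρ = 1219 kg/m³
  GFRP laminate: E = 23.72 GPa, ρ = 1826 kg/m³
  commercially pure titanium: E = 109.0 GPa, ρ = 4510 kg/m³
  gray cast iron: E = 101.1 GPa, ρ = 7160 kg/m³
  GFRP laminate: M = 1.57×10⁻³
  polycarbonate: M = 1.08×10⁻³
  commercially pure titanium: M = 1.06×10⁻³
  maraging steel: M = 0.712×10⁻³
  gray cast iron: M = 0.651×10⁻³
Highest index: GFRP laminate.

GFRP laminate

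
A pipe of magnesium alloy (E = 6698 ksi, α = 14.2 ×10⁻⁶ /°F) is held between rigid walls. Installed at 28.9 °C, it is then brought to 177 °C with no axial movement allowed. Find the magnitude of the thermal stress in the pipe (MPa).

E = 6698 ksi = 46.18 GPa.
α = 14.2×10⁻⁶/°F × 9/5 = 25.6×10⁻⁶/K.
ΔT = 148.1 K. Constrained thermal stress σ = E·α·ΔT = 46.18×10³ MPa × 25.6×10⁻⁶ × 148.1 = 175 MPa (compressive).

175 MPa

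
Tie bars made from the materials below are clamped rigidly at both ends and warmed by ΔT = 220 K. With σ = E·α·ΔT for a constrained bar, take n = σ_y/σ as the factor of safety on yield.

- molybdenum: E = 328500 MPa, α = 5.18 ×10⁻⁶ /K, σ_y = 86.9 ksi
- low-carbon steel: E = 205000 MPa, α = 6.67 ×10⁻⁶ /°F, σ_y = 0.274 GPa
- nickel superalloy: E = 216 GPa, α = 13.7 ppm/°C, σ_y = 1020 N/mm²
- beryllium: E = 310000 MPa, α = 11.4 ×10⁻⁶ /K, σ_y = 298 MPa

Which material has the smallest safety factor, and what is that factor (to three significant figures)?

In consistent units (E in GPa, α in ×10⁻⁶/K, σ_y in MPa):
  molybdenum: E = 328.5, α = 5.18, σ_y = 599.2 → σ = 374 MPa, n = 1.60
  low-carbon steel: E = 205.0, α = 12.0, σ_y = 274.0 → σ = 541 MPa, n = 0.506
  nickel superalloy: E = 216.0, α = 13.7, σ_y = 1020 → σ = 651 MPa, n = 1.57
  beryllium: E = 310.0, α = 11.4, σ_y = 298.0 → σ = 777 MPa, n = 0.383
Beryllium has the lowest safety factor, n = 0.383.

beryllium, n = 0.383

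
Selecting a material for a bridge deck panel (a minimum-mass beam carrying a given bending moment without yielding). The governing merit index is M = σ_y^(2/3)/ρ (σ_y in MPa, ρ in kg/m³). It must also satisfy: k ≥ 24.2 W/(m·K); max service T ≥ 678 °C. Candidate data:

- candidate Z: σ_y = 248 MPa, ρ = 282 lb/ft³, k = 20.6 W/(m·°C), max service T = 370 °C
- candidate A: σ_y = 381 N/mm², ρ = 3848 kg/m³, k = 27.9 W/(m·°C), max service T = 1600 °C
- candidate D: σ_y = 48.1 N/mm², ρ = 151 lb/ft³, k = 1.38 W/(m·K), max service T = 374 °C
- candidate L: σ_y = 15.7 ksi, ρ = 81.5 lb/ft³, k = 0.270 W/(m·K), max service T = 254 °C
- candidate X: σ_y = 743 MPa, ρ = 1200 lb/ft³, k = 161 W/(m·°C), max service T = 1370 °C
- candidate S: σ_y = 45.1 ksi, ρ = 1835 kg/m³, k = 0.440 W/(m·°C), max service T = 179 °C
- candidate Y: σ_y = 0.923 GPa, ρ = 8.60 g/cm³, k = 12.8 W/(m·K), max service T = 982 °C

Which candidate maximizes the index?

Screen on constraints: k ≥ 24.2 W/(m·K); max service T ≥ 678 °C. Survivors: candidate A, candidate X.
In SI units:
  candidate A: σ_y = 381.0 MPa, ρ = 3848 kg/m³
  candidate X: σ_y = 743.0 MPa, ρ = 19220 kg/m³
  candidate A: M = 13.7×10⁻³
  candidate X: M = 4.27×10⁻³
Highest index: candidate A.

candidate A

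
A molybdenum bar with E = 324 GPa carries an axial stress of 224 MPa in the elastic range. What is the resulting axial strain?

ε = σ/E = 224 / 324000 = 6.91×10⁻⁴.

6.91×10⁻⁴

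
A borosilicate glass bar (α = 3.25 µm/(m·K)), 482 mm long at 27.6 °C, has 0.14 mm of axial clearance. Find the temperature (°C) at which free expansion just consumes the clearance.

α·L₀·ΔT = 0.14 mm ⇒ ΔT = 0.14 / (3.25×10⁻⁶ × 482.0) = 89.37 K.
T = 27.6 + 89.37 = 117.0 °C.

117 °C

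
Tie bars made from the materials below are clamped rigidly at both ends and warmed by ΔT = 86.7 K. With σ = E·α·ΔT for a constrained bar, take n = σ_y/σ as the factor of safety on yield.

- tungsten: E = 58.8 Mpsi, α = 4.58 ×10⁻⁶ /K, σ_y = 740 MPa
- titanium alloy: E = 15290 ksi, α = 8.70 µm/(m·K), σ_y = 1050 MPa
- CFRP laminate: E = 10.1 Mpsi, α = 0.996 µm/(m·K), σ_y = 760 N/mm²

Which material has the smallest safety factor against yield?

tungsten

In consistent units (E in GPa, α in ×10⁻⁶/K, σ_y in MPa):
  tungsten: E = 405.4, α = 4.58, σ_y = 740.0 → σ = 161 MPa, n = 4.60
  titanium alloy: E = 105.4, α = 8.70, σ_y = 1050 → σ = 79.5 MPa, n = 13.2
  CFRP laminate: E = 69.64, α = 0.996, σ_y = 760.0 → σ = 6.01 MPa, n = 126
Smallest n: tungsten with n = 4.60.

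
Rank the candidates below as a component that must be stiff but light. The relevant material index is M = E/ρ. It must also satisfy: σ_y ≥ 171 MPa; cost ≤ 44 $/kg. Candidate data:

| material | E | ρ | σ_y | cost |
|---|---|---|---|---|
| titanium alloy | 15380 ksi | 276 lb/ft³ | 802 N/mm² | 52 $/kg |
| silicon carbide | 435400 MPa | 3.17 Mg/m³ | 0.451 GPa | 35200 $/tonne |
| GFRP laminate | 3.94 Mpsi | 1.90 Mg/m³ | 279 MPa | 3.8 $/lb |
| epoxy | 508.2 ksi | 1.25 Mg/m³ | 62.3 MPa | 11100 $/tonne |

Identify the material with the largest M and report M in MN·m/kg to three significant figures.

silicon carbide, M = 137 MN·m/kg

Screen on constraints: σ_y ≥ 171 MPa; cost ≤ 44 $/kg. Survivors: silicon carbide, GFRP laminate.
In SI units:
  silicon carbide: E = 435.4 GPa, ρ = 3170 kg/m³
  GFRP laminate: E = 27.17 GPa, ρ = 1900 kg/m³
  silicon carbide: M = 137 MN·m/kg
  GFRP laminate: M = 14.3 MN·m/kg
The maximum is for silicon carbide.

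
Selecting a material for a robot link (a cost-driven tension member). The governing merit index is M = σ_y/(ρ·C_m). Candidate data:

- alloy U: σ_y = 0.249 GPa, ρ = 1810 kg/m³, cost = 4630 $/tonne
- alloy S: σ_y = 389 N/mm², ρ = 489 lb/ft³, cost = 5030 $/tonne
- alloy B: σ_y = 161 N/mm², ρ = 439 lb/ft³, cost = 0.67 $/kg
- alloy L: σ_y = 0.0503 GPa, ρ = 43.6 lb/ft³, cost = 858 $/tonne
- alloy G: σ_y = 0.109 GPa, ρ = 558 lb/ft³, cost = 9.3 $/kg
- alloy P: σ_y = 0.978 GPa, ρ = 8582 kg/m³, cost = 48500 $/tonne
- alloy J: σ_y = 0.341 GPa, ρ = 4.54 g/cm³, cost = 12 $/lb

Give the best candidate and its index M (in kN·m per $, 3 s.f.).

Convert each candidate to consistent units, then evaluate M:
  alloy U: σ_y = 249.0 MPa, ρ = 1810 kg/m³, cost = 4.630 $/kg
  alloy S: σ_y = 389.0 MPa, ρ = 7833 kg/m³, cost = 5.030 $/kg
  alloy B: σ_y = 161.0 MPa, ρ = 7032 kg/m³, cost = 0.6700 $/kg
  alloy L: σ_y = 50.30 MPa, ρ = 698.4 kg/m³, cost = 0.8580 $/kg
  alloy G: σ_y = 109.0 MPa, ρ = 8938 kg/m³, cost = 9.300 $/kg
  alloy P: σ_y = 978.0 MPa, ρ = 8582 kg/m³, cost = 48.50 $/kg
  alloy J: σ_y = 341.0 MPa, ρ = 4540 kg/m³, cost = 26.46 $/kg
  alloy L: M = 83.9 kN·m per $
  alloy B: M = 34.2 kN·m per $
  alloy U: M = 29.7 kN·m per $
  alloy S: M = 9.87 kN·m per $
  alloy J: M = 2.84 kN·m per $
  alloy P: M = 2.35 kN·m per $
  alloy G: M = 1.31 kN·m per $
The maximum is for alloy L.

alloy L, M = 83.9 kN·m per $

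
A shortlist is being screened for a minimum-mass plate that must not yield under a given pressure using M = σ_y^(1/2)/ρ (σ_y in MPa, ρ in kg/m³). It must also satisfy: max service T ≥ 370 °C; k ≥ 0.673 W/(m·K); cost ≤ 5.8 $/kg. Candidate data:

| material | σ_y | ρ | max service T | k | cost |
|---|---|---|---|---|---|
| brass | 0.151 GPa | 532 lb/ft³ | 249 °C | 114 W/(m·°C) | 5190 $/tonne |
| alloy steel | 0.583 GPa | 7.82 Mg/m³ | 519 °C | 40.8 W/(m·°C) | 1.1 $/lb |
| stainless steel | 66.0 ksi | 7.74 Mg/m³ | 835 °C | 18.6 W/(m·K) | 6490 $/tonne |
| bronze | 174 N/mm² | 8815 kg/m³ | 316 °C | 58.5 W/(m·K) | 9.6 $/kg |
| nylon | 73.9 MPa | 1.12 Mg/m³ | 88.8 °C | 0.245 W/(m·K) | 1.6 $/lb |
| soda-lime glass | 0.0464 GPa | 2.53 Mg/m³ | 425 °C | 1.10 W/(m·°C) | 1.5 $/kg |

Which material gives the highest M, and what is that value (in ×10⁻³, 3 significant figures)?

Screen on constraints: max service T ≥ 370 °C; k ≥ 0.673 W/(m·K); cost ≤ 5.8 $/kg. Survivors: alloy steel, soda-lime glass.
After converting to SI:
  alloy steel: σ_y = 583.0 MPa, ρ = 7820 kg/m³
  soda-lime glass: σ_y = 46.40 MPa, ρ = 2530 kg/m³
  alloy steel: M = 3.09×10⁻³
  soda-lime glass: M = 2.69×10⁻³
Highest index: alloy steel.

alloy steel, M = 3.09×10⁻³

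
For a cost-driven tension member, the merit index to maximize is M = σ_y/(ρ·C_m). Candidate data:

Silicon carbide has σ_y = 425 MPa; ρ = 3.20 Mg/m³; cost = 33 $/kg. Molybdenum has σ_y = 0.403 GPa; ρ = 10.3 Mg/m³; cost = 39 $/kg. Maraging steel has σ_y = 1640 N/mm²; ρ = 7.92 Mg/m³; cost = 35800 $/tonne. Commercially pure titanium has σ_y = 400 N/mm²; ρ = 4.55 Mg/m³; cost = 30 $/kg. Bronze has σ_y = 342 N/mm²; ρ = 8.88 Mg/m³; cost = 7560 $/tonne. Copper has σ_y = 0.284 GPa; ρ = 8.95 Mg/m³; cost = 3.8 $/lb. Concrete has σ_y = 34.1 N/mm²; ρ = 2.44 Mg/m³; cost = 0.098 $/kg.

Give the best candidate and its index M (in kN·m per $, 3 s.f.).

After converting to SI:
  silicon carbide: σ_y = 425.0 MPa, ρ = 3200 kg/m³, cost = 33.00 $/kg
  molybdenum: σ_y = 403.0 MPa, ρ = 10300 kg/m³, cost = 39.00 $/kg
  maraging steel: σ_y = 1640 MPa, ρ = 7920 kg/m³, cost = 35.80 $/kg
  commercially pure titanium: σ_y = 400.0 MPa, ρ = 4550 kg/m³, cost = 30.00 $/kg
  bronze: σ_y = 342.0 MPa, ρ = 8880 kg/m³, cost = 7.560 $/kg
  copper: σ_y = 284.0 MPa, ρ = 8950 kg/m³, cost = 8.377 $/kg
  concrete: σ_y = 34.10 MPa, ρ = 2440 kg/m³, cost = 0.09800 $/kg
  concrete: M = 143 kN·m per $
  maraging steel: M = 5.78 kN·m per $
  bronze: M = 5.09 kN·m per $
  silicon carbide: M = 4.02 kN·m per $
  copper: M = 3.79 kN·m per $
  commercially pure titanium: M = 2.93 kN·m per $
  molybdenum: M = 1.00 kN·m per $
Highest index: concrete.

concrete, M = 143 kN·m per $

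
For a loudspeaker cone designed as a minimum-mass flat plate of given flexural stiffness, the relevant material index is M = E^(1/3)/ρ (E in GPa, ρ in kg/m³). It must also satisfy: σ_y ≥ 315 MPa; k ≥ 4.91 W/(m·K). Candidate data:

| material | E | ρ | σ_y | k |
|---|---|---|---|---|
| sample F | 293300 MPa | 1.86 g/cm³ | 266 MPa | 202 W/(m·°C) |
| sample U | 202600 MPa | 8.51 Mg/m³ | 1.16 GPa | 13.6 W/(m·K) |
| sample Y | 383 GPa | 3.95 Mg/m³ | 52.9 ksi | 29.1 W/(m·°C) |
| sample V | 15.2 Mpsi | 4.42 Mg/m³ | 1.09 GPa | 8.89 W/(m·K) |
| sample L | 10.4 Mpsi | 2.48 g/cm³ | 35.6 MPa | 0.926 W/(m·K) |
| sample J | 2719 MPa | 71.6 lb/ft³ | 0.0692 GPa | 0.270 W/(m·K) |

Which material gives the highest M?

sample Y

Screen on constraints: σ_y ≥ 315 MPa; k ≥ 4.91 W/(m·K). Survivors: sample U, sample Y, sample V.
Putting every candidate on a common basis:
  sample U: E = 202.6 GPa, ρ = 8510 kg/m³
  sample Y: E = 383.0 GPa, ρ = 3950 kg/m³
  sample V: E = 104.8 GPa, ρ = 4420 kg/m³
  sample Y: M = 1.84×10⁻³
  sample V: M = 1.07×10⁻³
  sample U: M = 0.690×10⁻³
Sample Y ranks first.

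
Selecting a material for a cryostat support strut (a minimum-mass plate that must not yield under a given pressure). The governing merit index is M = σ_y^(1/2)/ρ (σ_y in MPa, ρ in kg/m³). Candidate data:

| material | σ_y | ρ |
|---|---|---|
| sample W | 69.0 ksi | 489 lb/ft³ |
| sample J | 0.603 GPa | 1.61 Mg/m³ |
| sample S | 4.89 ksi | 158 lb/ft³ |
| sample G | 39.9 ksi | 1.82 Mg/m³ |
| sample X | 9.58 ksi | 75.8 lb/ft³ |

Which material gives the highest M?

sample J

After converting to SI:
  sample W: σ_y = 475.7 MPa, ρ = 7833 kg/m³
  sample J: σ_y = 603.0 MPa, ρ = 1610 kg/m³
  sample S: σ_y = 33.72 MPa, ρ = 2531 kg/m³
  sample G: σ_y = 275.1 MPa, ρ = 1820 kg/m³
  sample X: σ_y = 66.05 MPa, ρ = 1214 kg/m³
  sample J: M = 15.3×10⁻³
  sample G: M = 9.11×10⁻³
  sample X: M = 6.69×10⁻³
  sample W: M = 2.78×10⁻³
  sample S: M = 2.29×10⁻³
Sample J ranks first.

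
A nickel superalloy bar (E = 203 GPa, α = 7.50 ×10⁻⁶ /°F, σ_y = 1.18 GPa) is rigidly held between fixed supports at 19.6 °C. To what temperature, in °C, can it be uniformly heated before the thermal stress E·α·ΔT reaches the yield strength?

α = 7.50×10⁻⁶/°F × 9/5 = 13.5×10⁻⁶/K.
σ_y = 1.18 GPa = 1180 MPa.
E·α·ΔT = 1180 MPa ⇒ ΔT = 1180 / (203.0×10³ × 13.5×10⁻⁶) = 430.6 K.
T = 19.6 + 430.6 = 450.2 °C.

450 °C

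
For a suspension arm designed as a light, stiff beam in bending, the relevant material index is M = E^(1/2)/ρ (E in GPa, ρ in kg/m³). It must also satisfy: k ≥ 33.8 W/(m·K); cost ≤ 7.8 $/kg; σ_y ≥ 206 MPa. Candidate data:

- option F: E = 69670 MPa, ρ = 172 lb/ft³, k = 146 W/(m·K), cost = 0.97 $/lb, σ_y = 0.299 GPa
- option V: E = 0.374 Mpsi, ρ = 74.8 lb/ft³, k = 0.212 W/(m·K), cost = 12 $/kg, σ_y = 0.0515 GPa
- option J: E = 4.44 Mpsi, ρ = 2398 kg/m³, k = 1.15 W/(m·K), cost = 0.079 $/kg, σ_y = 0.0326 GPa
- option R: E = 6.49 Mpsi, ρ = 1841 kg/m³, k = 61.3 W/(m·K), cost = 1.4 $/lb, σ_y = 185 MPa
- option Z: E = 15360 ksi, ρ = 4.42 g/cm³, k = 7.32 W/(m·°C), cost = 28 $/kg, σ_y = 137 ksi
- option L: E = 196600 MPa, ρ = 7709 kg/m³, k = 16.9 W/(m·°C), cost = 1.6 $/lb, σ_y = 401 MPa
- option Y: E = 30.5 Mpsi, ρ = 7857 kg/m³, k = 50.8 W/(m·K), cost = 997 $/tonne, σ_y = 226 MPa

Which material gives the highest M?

Screen on constraints: k ≥ 33.8 W/(m·K); cost ≤ 7.8 $/kg; σ_y ≥ 206 MPa. Survivors: option F, option Y.
Putting every candidate on a common basis:
  option F: E = 69.67 GPa, ρ = 2755 kg/m³
  option Y: E = 210.3 GPa, ρ = 7857 kg/m³
  option F: M = 3.03×10⁻³
  option Y: M = 1.85×10⁻³
Highest index: option F.

option F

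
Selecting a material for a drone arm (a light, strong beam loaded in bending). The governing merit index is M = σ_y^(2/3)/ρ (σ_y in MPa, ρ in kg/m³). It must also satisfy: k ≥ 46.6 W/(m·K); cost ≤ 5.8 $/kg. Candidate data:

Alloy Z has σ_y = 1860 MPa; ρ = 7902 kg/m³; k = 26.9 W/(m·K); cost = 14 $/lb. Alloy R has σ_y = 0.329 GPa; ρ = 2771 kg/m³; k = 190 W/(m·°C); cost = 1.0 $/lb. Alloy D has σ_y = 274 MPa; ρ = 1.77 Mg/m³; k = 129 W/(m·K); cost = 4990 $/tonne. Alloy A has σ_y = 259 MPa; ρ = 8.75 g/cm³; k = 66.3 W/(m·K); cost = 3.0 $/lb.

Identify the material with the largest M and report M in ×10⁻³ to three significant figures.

Screen on constraints: k ≥ 46.6 W/(m·K); cost ≤ 5.8 $/kg. Survivors: alloy R, alloy D.
Normalizing units and computing the index:
  alloy R: σ_y = 329.0 MPa, ρ = 2771 kg/m³
  alloy D: σ_y = 274.0 MPa, ρ = 1770 kg/m³
  alloy D: M = 23.8×10⁻³
  alloy R: M = 17.2×10⁻³
Alloy D has the largest M.

alloy D, M = 23.8×10⁻³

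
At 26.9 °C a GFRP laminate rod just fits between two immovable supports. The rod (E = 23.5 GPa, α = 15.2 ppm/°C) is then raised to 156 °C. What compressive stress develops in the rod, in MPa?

46.1 MPa

ΔT = 129.1 K. Constrained thermal stress σ = E·α·ΔT = 23.50×10³ MPa × 15.2×10⁻⁶ × 129.1 = 46.1 MPa (compressive).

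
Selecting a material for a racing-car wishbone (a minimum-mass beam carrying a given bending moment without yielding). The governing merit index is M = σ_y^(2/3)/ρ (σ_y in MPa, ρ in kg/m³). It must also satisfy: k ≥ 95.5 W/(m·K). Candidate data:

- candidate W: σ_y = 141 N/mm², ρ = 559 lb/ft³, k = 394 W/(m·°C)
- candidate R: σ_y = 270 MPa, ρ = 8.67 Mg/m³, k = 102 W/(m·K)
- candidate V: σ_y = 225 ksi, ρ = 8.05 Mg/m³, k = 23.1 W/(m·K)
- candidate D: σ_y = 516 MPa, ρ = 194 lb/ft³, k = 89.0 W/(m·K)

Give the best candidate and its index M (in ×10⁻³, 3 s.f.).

candidate R, M = 4.82×10⁻³

Screen on constraints: k ≥ 95.5 W/(m·K). Survivors: candidate W, candidate R.
Normalizing units and computing the index:
  candidate W: σ_y = 141.0 MPa, ρ = 8954 kg/m³
  candidate R: σ_y = 270.0 MPa, ρ = 8670 kg/m³
  candidate R: M = 4.82×10⁻³
  candidate W: M = 3.03×10⁻³
Highest index: candidate R.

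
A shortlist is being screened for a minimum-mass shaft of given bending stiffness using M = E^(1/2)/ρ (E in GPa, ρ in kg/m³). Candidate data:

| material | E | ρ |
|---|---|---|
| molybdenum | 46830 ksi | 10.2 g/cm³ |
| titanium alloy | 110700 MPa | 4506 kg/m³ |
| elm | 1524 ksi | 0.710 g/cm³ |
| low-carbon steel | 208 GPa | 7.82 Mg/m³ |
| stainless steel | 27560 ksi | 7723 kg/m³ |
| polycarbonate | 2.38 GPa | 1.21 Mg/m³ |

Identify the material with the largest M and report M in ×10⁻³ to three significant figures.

elm, M = 4.57×10⁻³

In SI units:
  molybdenum: E = 322.9 GPa, ρ = 10200 kg/m³
  titanium alloy: E = 110.7 GPa, ρ = 4506 kg/m³
  elm: E = 10.51 GPa, ρ = 710.0 kg/m³
  low-carbon steel: E = 208.0 GPa, ρ = 7820 kg/m³
  stainless steel: E = 190.0 GPa, ρ = 7723 kg/m³
  polycarbonate: E = 2.380 GPa, ρ = 1210 kg/m³
  elm: M = 4.57×10⁻³
  titanium alloy: M = 2.33×10⁻³
  low-carbon steel: M = 1.84×10⁻³
  stainless steel: M = 1.78×10⁻³
  molybdenum: M = 1.76×10⁻³
  polycarbonate: M = 1.27×10⁻³
Elm has the largest M.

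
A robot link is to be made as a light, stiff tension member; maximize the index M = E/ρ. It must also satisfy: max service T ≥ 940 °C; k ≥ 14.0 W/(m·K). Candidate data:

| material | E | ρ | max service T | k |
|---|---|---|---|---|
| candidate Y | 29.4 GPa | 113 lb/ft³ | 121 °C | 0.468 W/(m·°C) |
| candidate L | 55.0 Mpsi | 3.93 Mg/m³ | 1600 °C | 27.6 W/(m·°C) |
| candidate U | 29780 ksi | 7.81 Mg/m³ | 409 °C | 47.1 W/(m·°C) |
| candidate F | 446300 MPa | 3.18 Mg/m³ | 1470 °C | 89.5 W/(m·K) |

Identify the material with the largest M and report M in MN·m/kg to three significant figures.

candidate F, M = 140 MN·m/kg

Screen on constraints: max service T ≥ 940 °C; k ≥ 14.0 W/(m·K). Survivors: candidate L, candidate F.
Normalizing units and computing the index:
  candidate L: E = 379.2 GPa, ρ = 3930 kg/m³
  candidate F: E = 446.3 GPa, ρ = 3180 kg/m³
  candidate F: M = 140 MN·m/kg
  candidate L: M = 96.5 MN·m/kg
Candidate F ranks first.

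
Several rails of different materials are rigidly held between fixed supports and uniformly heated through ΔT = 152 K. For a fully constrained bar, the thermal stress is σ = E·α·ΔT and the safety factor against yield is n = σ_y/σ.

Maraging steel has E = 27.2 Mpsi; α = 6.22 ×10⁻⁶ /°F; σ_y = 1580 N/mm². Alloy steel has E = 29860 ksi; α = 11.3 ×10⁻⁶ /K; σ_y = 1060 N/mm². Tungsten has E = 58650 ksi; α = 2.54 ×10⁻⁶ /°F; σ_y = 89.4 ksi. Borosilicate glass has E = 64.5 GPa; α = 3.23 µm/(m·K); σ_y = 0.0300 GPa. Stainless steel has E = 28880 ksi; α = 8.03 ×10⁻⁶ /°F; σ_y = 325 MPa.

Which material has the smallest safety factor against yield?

Per material, after unit conversion:
  maraging steel: E = 187.5, α = 11.2, σ_y = 1580 → σ = 319 MPa, n = 4.95
  alloy steel: E = 205.9, α = 11.3, σ_y = 1060 → σ = 354 MPa, n = 3.00
  tungsten: E = 404.4, α = 4.57, σ_y = 616.4 → σ = 281 MPa, n = 2.19
  borosilicate glass: E = 64.50, α = 3.23, σ_y = 30.00 → σ = 31.7 MPa, n = 0.947
  stainless steel: E = 199.1, α = 14.5, σ_y = 325.0 → σ = 437 MPa, n = 0.743
Smallest n: stainless steel with n = 0.743.

stainless steel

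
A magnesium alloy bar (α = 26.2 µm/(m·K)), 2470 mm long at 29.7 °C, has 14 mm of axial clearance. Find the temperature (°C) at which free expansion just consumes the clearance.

246 °C

α·L₀·ΔT = 14.0 mm ⇒ ΔT = 14.0 / (26.2×10⁻⁶ × 2470.0) = 216.3 K.
T = 29.7 + 216.3 = 246.0 °C.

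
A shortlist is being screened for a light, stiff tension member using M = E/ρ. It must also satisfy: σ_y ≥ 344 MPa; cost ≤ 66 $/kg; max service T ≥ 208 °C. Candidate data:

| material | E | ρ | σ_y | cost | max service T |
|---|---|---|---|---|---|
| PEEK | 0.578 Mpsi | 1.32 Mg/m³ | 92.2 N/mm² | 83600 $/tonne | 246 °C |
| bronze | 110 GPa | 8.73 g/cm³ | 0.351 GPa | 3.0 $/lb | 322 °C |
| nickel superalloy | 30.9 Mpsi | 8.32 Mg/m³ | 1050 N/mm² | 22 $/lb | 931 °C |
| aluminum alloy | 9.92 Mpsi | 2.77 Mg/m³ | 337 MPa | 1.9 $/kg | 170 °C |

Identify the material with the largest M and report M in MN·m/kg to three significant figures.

Screen on constraints: σ_y ≥ 344 MPa; cost ≤ 66 $/kg; max service T ≥ 208 °C. Survivors: bronze, nickel superalloy.
After converting to SI:
  bronze: E = 110.0 GPa, ρ = 8730 kg/m³
  nickel superalloy: E = 213.0 GPa, ρ = 8320 kg/m³
  nickel superalloy: M = 25.6 MN·m/kg
  bronze: M = 12.6 MN·m/kg
Nickel superalloy ranks first.

nickel superalloy, M = 25.6 MN·m/kg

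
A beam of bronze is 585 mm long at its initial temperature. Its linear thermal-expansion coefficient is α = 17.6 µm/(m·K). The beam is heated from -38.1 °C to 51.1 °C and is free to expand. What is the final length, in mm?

ΔT = 51.1 − (-38.1) = 89.20 K.
ΔL = α·L₀·ΔT = 17.6×10⁻⁶ × 585 mm × 89.20 K = 0.918 mm.
L = L₀ + ΔL = 585 + 0.918 = 585.92 mm.

585.92 mm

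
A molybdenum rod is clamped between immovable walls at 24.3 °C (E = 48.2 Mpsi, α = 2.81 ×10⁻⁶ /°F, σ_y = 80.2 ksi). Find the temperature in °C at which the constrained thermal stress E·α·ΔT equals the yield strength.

353 °C

E = 48.2 Mpsi = 332.3 GPa.
α = 2.81×10⁻⁶/°F × 9/5 = 5.06×10⁻⁶/K.
σ_y = 80.2 ksi = 553.0 MPa.
E·α·ΔT = 553.0 MPa ⇒ ΔT = 553.0 / (332.3×10³ × 5.06×10⁻⁶) = 329.0 K.
T = 24.3 + 329.0 = 353.3 °C.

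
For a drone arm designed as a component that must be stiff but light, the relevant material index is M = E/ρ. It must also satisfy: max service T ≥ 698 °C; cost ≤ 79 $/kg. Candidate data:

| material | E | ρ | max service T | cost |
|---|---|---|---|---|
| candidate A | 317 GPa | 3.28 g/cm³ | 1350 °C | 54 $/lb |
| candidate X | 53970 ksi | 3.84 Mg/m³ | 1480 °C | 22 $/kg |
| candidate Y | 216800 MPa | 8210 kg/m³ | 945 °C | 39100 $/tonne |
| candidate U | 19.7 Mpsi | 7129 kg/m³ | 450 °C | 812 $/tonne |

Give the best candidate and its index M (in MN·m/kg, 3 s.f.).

candidate X, M = 96.9 MN·m/kg

Screen on constraints: max service T ≥ 698 °C; cost ≤ 79 $/kg. Survivors: candidate X, candidate Y.
After converting to SI:
  candidate X: E = 372.1 GPa, ρ = 3840 kg/m³
  candidate Y: E = 216.8 GPa, ρ = 8210 kg/m³
  candidate X: M = 96.9 MN·m/kg
  candidate Y: M = 26.4 MN·m/kg
Highest index: candidate X.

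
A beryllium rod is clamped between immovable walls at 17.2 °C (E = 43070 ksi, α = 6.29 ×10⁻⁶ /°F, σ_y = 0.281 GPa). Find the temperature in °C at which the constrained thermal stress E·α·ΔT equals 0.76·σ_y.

80.7 °C

E = 43070 ksi = 297.0 GPa.
α = 6.29×10⁻⁶/°F × 9/5 = 11.3×10⁻⁶/K.
σ_y = 0.281 GPa = 281.0 MPa.
E·α·ΔT = 213.6 MPa ⇒ ΔT = 213.6 / (297.0×10³ × 11.3×10⁻⁶) = 63.52 K.
T = 17.2 + 63.52 = 80.72 °C.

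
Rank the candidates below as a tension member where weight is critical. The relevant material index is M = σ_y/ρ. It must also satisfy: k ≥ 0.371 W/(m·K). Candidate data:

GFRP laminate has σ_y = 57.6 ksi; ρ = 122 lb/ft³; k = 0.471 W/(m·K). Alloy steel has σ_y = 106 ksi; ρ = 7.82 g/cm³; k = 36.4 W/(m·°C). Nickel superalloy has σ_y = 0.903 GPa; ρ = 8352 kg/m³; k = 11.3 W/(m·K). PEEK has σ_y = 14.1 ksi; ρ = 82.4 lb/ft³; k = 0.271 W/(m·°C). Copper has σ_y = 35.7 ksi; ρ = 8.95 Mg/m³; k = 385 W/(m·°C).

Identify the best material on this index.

GFRP laminate

Screen on constraints: k ≥ 0.371 W/(m·K). Survivors: GFRP laminate, alloy steel, nickel superalloy, copper.
Convert each candidate to consistent units, then evaluate M:
  GFRP laminate: σ_y = 397.1 MPa, ρ = 1954 kg/m³
  alloy steel: σ_y = 730.8 MPa, ρ = 7820 kg/m³
  nickel superalloy: σ_y = 903.0 MPa, ρ = 8352 kg/m³
  copper: σ_y = 246.1 MPa, ρ = 8950 kg/m³
  GFRP laminate: M = 203 kN·m/kg
  nickel superalloy: M = 108 kN·m/kg
  alloy steel: M = 93.5 kN·m/kg
  copper: M = 27.5 kN·m/kg
The maximum is for GFRP laminate.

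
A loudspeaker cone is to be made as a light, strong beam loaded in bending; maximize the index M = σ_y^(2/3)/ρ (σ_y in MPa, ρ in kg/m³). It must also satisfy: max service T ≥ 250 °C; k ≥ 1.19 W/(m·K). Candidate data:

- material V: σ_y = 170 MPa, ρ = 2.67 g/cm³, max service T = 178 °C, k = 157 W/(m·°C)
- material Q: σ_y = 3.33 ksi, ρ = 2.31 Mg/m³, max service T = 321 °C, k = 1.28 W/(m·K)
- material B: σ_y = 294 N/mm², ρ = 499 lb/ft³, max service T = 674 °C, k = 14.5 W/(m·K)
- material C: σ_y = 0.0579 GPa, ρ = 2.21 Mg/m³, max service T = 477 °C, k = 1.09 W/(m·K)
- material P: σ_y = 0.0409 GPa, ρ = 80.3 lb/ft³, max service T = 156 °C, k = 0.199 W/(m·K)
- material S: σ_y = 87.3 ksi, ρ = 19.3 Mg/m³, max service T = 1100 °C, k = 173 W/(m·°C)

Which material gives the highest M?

Screen on constraints: max service T ≥ 250 °C; k ≥ 1.19 W/(m·K). Survivors: material Q, material B, material S.
Normalizing units and computing the index:
  material Q: σ_y = 22.96 MPa, ρ = 2310 kg/m³
  material B: σ_y = 294.0 MPa, ρ = 7993 kg/m³
  material S: σ_y = 601.9 MPa, ρ = 19300 kg/m³
  material B: M = 5.53×10⁻³
  material S: M = 3.69×10⁻³
  material Q: M = 3.50×10⁻³
Material B has the largest M.

material B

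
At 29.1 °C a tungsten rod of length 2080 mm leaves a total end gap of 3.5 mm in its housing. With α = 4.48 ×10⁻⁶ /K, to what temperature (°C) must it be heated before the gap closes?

405 °C

α·L₀·ΔT = 3.5 mm ⇒ ΔT = 3.5 / (4.48×10⁻⁶ × 2080.0) = 375.6 K.
T = 29.1 + 375.6 = 404.7 °C.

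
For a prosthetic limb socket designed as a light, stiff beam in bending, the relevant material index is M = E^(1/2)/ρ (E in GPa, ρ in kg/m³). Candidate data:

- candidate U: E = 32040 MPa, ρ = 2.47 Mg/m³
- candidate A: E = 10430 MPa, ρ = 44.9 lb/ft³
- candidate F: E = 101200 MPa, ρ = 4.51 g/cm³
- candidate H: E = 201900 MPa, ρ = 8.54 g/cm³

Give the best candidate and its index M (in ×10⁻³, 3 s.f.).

Putting every candidate on a common basis:
  candidate U: E = 32.04 GPa, ρ = 2470 kg/m³
  candidate A: E = 10.43 GPa, ρ = 719.2 kg/m³
  candidate F: E = 101.2 GPa, ρ = 4510 kg/m³
  candidate H: E = 201.9 GPa, ρ = 8540 kg/m³
  candidate A: M = 4.49×10⁻³
  candidate U: M = 2.29×10⁻³
  candidate F: M = 2.23×10⁻³
  candidate H: M = 1.66×10⁻³
Highest index: candidate A.

candidate A, M = 4.49×10⁻³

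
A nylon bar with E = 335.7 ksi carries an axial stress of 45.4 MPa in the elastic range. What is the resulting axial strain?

0.0196

E = 335.7 ksi = 2.315 GPa = 2315 MPa.
ε = σ/E = 45.4 / 2315 = 0.0196.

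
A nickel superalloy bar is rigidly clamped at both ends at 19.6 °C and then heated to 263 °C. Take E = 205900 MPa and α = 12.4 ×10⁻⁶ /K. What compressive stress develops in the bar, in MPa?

E = 205900 MPa = 205.9 GPa.
ΔT = 243.4 K. Constrained thermal stress σ = E·α·ΔT = 205.9×10³ MPa × 12.4×10⁻⁶ × 243.4 = 621 MPa (compressive).

621 MPa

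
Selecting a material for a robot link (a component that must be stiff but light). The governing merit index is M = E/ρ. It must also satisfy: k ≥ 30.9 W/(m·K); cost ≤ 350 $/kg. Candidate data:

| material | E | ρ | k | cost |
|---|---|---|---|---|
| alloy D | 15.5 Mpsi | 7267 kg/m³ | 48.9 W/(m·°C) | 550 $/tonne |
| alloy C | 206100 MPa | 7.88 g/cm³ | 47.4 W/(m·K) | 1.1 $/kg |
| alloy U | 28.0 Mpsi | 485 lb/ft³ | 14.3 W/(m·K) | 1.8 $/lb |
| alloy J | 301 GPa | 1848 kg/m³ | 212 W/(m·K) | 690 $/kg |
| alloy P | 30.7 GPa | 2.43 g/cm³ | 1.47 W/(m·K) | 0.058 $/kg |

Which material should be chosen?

Screen on constraints: k ≥ 30.9 W/(m·K); cost ≤ 350 $/kg. Survivors: alloy D, alloy C.
Convert each candidate to consistent units, then evaluate M:
  alloy D: E = 106.9 GPa, ρ = 7267 kg/m³
  alloy C: E = 206.1 GPa, ρ = 7880 kg/m³
  alloy C: M = 26.2 MN·m/kg
  alloy D: M = 14.7 MN·m/kg
The maximum is for alloy C.

alloy C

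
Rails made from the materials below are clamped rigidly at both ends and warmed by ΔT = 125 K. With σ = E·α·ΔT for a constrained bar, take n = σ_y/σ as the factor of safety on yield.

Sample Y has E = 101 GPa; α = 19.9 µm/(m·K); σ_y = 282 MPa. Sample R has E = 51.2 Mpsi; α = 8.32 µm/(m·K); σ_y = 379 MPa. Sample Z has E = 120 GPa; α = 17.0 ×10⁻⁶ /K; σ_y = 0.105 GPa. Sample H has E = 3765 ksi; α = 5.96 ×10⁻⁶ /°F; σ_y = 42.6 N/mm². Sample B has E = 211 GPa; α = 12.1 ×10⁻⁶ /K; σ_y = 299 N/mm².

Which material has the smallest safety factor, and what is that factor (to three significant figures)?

sample Z, n = 0.412

Per material, after unit conversion:
  sample Y: E = 101.0, α = 19.9, σ_y = 282.0 → σ = 251 MPa, n = 1.12
  sample R: E = 353.0, α = 8.32, σ_y = 379.0 → σ = 367 MPa, n = 1.03
  sample Z: E = 120.0, α = 17.0, σ_y = 105.0 → σ = 255 MPa, n = 0.412
  sample H: E = 25.96, α = 10.7, σ_y = 42.60 → σ = 34.8 MPa, n = 1.22
  sample B: E = 211.0, α = 12.1, σ_y = 299.0 → σ = 319 MPa, n = 0.937
Sample Z has the lowest safety factor, n = 0.412.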